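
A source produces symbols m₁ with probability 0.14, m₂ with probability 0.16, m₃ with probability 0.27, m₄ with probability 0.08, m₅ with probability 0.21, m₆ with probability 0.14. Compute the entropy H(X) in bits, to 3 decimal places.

H = −Σ pᵢ log₂ pᵢ.
−0.14·log₂(0.14) = 0.3971
−0.16·log₂(0.16) = 0.4230
−0.27·log₂(0.27) = 0.5100
−0.08·log₂(0.08) = 0.2915
−0.21·log₂(0.21) = 0.4728
−0.14·log₂(0.14) = 0.3971
Sum ≈ 2.4916 → 2.492 bits.

2.492 bits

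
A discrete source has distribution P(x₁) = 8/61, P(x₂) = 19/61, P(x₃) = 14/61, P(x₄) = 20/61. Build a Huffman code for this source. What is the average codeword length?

2 bits/symbol

Repeatedly combine the two least-probable nodes; the expected code length is the sum of the merged weights.
merge 8/61 + 14/61 → 22/61
merge 19/61 + 20/61 → 39/61
merge 22/61 + 39/61 → 1
L = 22/61 + 39/61 + 1 = 2 bits/symbol.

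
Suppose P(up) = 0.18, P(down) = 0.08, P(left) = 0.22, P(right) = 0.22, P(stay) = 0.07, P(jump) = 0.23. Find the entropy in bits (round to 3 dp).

2.454 bits

H = −Σ pᵢ log₂ pᵢ.
−0.18·log₂(0.18) = 0.4453
−0.08·log₂(0.08) = 0.2915
−0.22·log₂(0.22) = 0.4806
−0.22·log₂(0.22) = 0.4806
−0.07·log₂(0.07) = 0.2686
−0.23·log₂(0.23) = 0.4877
Sum ≈ 2.4542 → 2.454 bits.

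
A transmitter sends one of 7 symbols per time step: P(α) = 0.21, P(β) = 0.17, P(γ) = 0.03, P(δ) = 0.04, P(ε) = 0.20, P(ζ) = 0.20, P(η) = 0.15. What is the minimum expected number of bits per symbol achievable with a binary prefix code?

Repeatedly combine the two least-probable nodes; the expected code length is the sum of the merged weights.
merge 3/100 + 1/25 → 7/100
merge 7/100 + 3/20 → 11/50
merge 17/100 + 1/5 → 37/100
merge 1/5 + 21/100 → 41/100
merge 11/50 + 37/100 → 59/100
merge 41/100 + 59/100 → 1
L = 7/100 + 11/50 + 37/100 + 41/100 + 59/100 + 1 = 133/50 = 2.66 bits/symbol.

2.66 bits/symbol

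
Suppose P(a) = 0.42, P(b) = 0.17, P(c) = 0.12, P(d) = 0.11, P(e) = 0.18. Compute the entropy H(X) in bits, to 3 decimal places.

H = −Σ pᵢ log₂ pᵢ.
−0.42·log₂(0.42) = 0.5256
−0.17·log₂(0.17) = 0.4346
−0.12·log₂(0.12) = 0.3671
−0.11·log₂(0.11) = 0.3503
−0.18·log₂(0.18) = 0.4453
Sum ≈ 2.1229 → 2.123 bits.

2.123 bits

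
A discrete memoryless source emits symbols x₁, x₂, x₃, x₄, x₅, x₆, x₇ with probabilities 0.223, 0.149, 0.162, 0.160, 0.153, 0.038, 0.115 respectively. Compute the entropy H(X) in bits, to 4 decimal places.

2.6929 bits

H = −Σ pᵢ log₂ pᵢ.
−0.223·log₂(0.223) = 0.4828
−0.149·log₂(0.149) = 0.4092
−0.162·log₂(0.162) = 0.4254
−0.160·log₂(0.160) = 0.4230
−0.153·log₂(0.153) = 0.4144
−0.038·log₂(0.038) = 0.1793
−0.115·log₂(0.115) = 0.3588
Sum ≈ 2.6929 → 2.6929 bits.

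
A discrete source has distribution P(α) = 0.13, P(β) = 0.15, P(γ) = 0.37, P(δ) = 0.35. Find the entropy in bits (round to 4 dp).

1.8540 bits

H = −Σ pᵢ log₂ pᵢ.
−0.13·log₂(0.13) = 0.3826
−0.15·log₂(0.15) = 0.4105
−0.37·log₂(0.37) = 0.5307
−0.35·log₂(0.35) = 0.5301
Sum ≈ 1.8540 → 1.8540 bits.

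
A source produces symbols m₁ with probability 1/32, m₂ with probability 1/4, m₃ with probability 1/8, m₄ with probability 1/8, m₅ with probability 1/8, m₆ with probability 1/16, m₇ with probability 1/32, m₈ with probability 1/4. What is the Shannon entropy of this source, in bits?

2.6875 bits

Each probability is a power of 1/2, so log₂(1/p) is an integer.
H = Σ p·log₂(1/p) = 1/32·5 + 1/4·2 + 1/8·3 + 1/8·3 + 1/8·3 + 1/16·4 + 1/32·5 + 1/4·2 = 2.6875 bits.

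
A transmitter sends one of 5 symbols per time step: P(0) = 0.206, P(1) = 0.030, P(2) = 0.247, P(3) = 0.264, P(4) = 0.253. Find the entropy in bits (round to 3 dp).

H = −Σ pᵢ log₂ pᵢ.
−0.206·log₂(0.206) = 0.4695
−0.030·log₂(0.030) = 0.1518
−0.247·log₂(0.247) = 0.4983
−0.264·log₂(0.264) = 0.5072
−0.253·log₂(0.253) = 0.5016
Sum ≈ 2.1285 → 2.128 bits.

2.128 bits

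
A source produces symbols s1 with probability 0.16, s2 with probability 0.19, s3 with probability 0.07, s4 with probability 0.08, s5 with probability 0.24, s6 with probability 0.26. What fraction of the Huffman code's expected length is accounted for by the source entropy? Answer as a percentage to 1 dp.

99.1%

Entropy H = −Σ p log₂ p ≈ 2.4377 bits.
Huffman merges: 7/100+2/25→3/20; 3/20+4/25→31/100; 19/100+6/25→43/100; 13/50+31/100→57/100; 43/100+57/100→1. L = 123/50 ≈ 2.4600.
Efficiency = H/L = 2.4377/2.4600 = 99.1%.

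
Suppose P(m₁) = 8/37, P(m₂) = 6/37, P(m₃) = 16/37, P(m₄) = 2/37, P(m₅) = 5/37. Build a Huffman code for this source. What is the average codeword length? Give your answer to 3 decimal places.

Repeatedly combine the two least-probable nodes; the expected code length is the sum of the merged weights.
merge 2/37 + 5/37 → 7/37
merge 6/37 + 7/37 → 13/37
merge 8/37 + 13/37 → 21/37
merge 16/37 + 21/37 → 1
L = 7/37 + 13/37 + 21/37 + 1 = 78/37 ≈ 2.108 bits/symbol.

2.108 bits/symbol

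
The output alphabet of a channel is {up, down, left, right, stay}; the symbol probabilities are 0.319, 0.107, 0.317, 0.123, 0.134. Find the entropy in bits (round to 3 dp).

2.157 bits

H = −Σ pᵢ log₂ pᵢ.
−0.319·log₂(0.319) = 0.5258
−0.107·log₂(0.107) = 0.3450
−0.317·log₂(0.317) = 0.5254
−0.123·log₂(0.123) = 0.3719
−0.134·log₂(0.134) = 0.3886
Sum ≈ 2.1567 → 2.157 bits.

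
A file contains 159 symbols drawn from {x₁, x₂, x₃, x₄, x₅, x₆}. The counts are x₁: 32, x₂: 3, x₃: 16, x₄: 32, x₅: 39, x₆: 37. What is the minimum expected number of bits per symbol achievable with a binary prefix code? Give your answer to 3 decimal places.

2.440 bits/symbol

Probabilities are the counts divided by 159.
Repeatedly combine the two least-probable nodes; the expected code length is the sum of the merged weights.
merge 1/53 + 16/159 → 19/159
merge 19/159 + 32/159 → 17/53
merge 32/159 + 37/159 → 23/53
merge 13/53 + 17/53 → 30/53
merge 23/53 + 30/53 → 1
L = 19/159 + 17/53 + 23/53 + 30/53 + 1 = 388/159 ≈ 2.440 bits/symbol.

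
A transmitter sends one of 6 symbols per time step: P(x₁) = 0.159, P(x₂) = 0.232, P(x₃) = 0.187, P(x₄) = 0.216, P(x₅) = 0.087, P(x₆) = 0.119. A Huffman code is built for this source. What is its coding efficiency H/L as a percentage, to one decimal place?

Entropy H = −Σ p log₂ p ≈ 2.5126 bits.
Huffman merges: 87/1000+119/1000→103/500; 159/1000+187/1000→173/500; 103/500+27/125→211/500; 29/125+173/500→289/500; 211/500+289/500→1. L = 319/125 ≈ 2.5520.
Efficiency = H/L = 2.5126/2.5520 = 98.5%.

98.5%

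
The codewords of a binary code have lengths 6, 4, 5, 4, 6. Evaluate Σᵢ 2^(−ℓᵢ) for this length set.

0.1875

With common denominator 2^6 = 64: Σ 2^(−ℓᵢ) = 1/64 + 4/64 + 2/64 + 4/64 + 1/64 = 12/64 = 0.1875.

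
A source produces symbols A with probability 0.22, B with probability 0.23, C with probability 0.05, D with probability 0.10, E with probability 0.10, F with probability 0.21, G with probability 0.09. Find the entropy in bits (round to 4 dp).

2.6342 bits

H = −Σ pᵢ log₂ pᵢ.
−0.22·log₂(0.22) = 0.4806
−0.23·log₂(0.23) = 0.4877
−0.05·log₂(0.05) = 0.2161
−0.10·log₂(0.10) = 0.3322
−0.10·log₂(0.10) = 0.3322
−0.21·log₂(0.21) = 0.4728
−0.09·log₂(0.09) = 0.3127
Sum ≈ 2.6342 → 2.6342 bits.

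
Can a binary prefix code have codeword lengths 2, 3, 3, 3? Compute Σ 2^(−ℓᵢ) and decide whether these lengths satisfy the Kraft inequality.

With common denominator 2^3 = 8: Σ 2^(−ℓᵢ) = 2/8 + 1/8 + 1/8 + 1/8 = 5/8 = 0.625.
Kraft's inequality requires Σ ≤ 1; here Σ = 0.625 ≤ 1, so such a prefix code exists.

0.625; yes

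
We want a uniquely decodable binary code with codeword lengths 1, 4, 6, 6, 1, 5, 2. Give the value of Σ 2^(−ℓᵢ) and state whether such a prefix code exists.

1.375; no

With common denominator 2^6 = 64: Σ 2^(−ℓᵢ) = 32/64 + 4/64 + 1/64 + 1/64 + 32/64 + 2/64 + 16/64 = 88/64 = 1.375.
Kraft's inequality requires Σ ≤ 1; here Σ = 1.375 > 1, so no such prefix code exists.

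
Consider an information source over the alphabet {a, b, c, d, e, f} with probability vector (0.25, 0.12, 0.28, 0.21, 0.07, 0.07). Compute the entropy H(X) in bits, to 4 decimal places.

2.3912 bits

H = −Σ pᵢ log₂ pᵢ.
−0.25·log₂(0.25) = 0.5000
−0.12·log₂(0.12) = 0.3671
−0.28·log₂(0.28) = 0.5142
−0.21·log₂(0.21) = 0.4728
−0.07·log₂(0.07) = 0.2686
−0.07·log₂(0.07) = 0.2686
Sum ≈ 2.3912 → 2.3912 bits.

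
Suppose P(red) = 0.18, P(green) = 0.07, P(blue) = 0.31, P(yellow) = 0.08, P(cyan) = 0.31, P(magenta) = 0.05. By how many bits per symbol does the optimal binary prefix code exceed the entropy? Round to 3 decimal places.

Entropy H = −Σ p log₂ p ≈ 2.2691 bits.
Huffman merges: 1/20+7/100→3/25; 2/25+3/25→1/5; 9/50+1/5→19/50; 31/100+31/100→31/50; 19/50+31/50→1. L = 58/25 ≈ 2.3200.
L − H = 2.3200 − 2.2691 = 0.051 bits.

0.051 bits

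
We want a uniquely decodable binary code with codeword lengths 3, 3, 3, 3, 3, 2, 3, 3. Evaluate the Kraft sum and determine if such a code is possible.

1.125; no

With common denominator 2^3 = 8: Σ 2^(−ℓᵢ) = 1/8 + 1/8 + 1/8 + 1/8 + 1/8 + 2/8 + 1/8 + 1/8 = 9/8 = 1.125.
Kraft's inequality requires Σ ≤ 1; here Σ = 1.125 > 1, so no such prefix code exists.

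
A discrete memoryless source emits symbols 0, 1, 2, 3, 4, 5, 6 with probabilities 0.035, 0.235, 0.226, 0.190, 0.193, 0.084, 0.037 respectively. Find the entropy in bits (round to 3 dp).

2.535 bits

H = −Σ pᵢ log₂ pᵢ.
−0.035·log₂(0.035) = 0.1693
−0.235·log₂(0.235) = 0.4910
−0.226·log₂(0.226) = 0.4849
−0.190·log₂(0.190) = 0.4552
−0.193·log₂(0.193) = 0.4581
−0.084·log₂(0.084) = 0.3002
−0.037·log₂(0.037) = 0.1760
Sum ≈ 2.5346 → 2.535 bits.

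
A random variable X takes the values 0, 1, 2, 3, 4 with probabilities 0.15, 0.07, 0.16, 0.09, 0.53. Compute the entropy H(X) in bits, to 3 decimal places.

H = −Σ pᵢ log₂ pᵢ.
−0.15·log₂(0.15) = 0.4105
−0.07·log₂(0.07) = 0.2686
−0.16·log₂(0.16) = 0.4230
−0.09·log₂(0.09) = 0.3127
−0.53·log₂(0.53) = 0.4854
Sum ≈ 1.9002 → 1.900 bits.

1.900 bits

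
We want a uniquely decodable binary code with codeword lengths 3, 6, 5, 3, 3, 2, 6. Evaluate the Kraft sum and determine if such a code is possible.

0.6875; yes

With common denominator 2^6 = 64: Σ 2^(−ℓᵢ) = 8/64 + 1/64 + 2/64 + 8/64 + 8/64 + 16/64 + 1/64 = 44/64 = 0.6875.
Kraft's inequality requires Σ ≤ 1; here Σ = 0.6875 ≤ 1, so such a prefix code exists.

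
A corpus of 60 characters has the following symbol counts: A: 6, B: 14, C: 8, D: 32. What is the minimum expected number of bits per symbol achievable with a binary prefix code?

1.7 bits/symbol

Probabilities are the counts divided by 60.
Repeatedly combine the two least-probable nodes; the expected code length is the sum of the merged weights.
merge 1/10 + 2/15 → 7/30
merge 7/30 + 7/30 → 7/15
merge 7/15 + 8/15 → 1
L = 7/30 + 7/15 + 1 = 17/10 = 1.7 bits/symbol.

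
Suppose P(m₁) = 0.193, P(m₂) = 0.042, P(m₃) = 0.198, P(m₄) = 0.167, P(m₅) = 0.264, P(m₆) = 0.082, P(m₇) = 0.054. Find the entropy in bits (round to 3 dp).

H = −Σ pᵢ log₂ pᵢ.
−0.193·log₂(0.193) = 0.4581
−0.042·log₂(0.042) = 0.1921
−0.198·log₂(0.198) = 0.4626
−0.167·log₂(0.167) = 0.4312
−0.264·log₂(0.264) = 0.5072
−0.082·log₂(0.082) = 0.2959
−0.054·log₂(0.054) = 0.2274
Sum ≈ 2.5745 → 2.574 bits.

2.574 bits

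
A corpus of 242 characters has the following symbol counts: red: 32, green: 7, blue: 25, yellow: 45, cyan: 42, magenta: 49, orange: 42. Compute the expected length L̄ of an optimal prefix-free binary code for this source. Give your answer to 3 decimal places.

Probabilities are the counts divided by 242.
Repeatedly combine the two least-probable nodes; the expected code length is the sum of the merged weights.
merge 7/242 + 25/242 → 16/121
merge 16/121 + 16/121 → 32/121
merge 21/121 + 21/121 → 42/121
merge 45/242 + 49/242 → 47/121
merge 32/121 + 42/121 → 74/121
merge 47/121 + 74/121 → 1
L = 16/121 + 32/121 + 42/121 + 47/121 + 74/121 + 1 = 332/121 ≈ 2.744 bits/symbol.

2.744 bits/symbol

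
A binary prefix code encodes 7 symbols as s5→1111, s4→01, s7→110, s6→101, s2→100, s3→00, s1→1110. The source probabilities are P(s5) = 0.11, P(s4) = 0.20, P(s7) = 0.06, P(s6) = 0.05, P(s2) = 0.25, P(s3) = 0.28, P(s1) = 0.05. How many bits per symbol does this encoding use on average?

L̄ = Σ pᵢ·ℓᵢ = 0.11·4 + 0.20·2 + 0.06·3 + 0.05·3 + 0.25·3 + 0.28·2 + 0.05·4 = 2.68 bits/symbol.

2.68 bits/symbol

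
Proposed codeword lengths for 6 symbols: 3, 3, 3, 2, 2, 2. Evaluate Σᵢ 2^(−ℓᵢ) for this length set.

With common denominator 2^3 = 8: Σ 2^(−ℓᵢ) = 1/8 + 1/8 + 1/8 + 2/8 + 2/8 + 2/8 = 9/8 = 1.125.

1.125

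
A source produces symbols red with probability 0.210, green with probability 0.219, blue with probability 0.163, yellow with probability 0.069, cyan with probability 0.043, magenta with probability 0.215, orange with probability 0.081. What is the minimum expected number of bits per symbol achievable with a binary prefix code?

2.661 bits/symbol

Repeatedly combine the two least-probable nodes; the expected code length is the sum of the merged weights.
merge 43/1000 + 69/1000 → 14/125
merge 81/1000 + 14/125 → 193/1000
merge 163/1000 + 193/1000 → 89/250
merge 21/100 + 43/200 → 17/40
merge 219/1000 + 89/250 → 23/40
merge 17/40 + 23/40 → 1
L = 14/125 + 193/1000 + 89/250 + 17/40 + 23/40 + 1 = 2661/1000 = 2.661 bits/symbol.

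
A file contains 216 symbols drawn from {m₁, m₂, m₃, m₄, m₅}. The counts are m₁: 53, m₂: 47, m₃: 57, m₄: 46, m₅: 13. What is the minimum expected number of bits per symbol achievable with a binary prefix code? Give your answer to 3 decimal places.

2.273 bits/symbol

Probabilities are the counts divided by 216.
Repeatedly combine the two least-probable nodes; the expected code length is the sum of the merged weights.
merge 13/216 + 23/108 → 59/216
merge 47/216 + 53/216 → 25/54
merge 19/72 + 59/216 → 29/54
merge 25/54 + 29/54 → 1
L = 59/216 + 25/54 + 29/54 + 1 = 491/216 ≈ 2.273 bits/symbol.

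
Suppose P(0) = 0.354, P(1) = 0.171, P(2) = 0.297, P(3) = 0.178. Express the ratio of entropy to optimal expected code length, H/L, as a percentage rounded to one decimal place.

96.7%

Entropy H = −Σ p log₂ p ≈ 1.9295 bits.
Huffman merges: 171/1000+89/500→349/1000; 297/1000+349/1000→323/500; 177/500+323/500→1. L = 399/200 ≈ 1.9950.
Efficiency = H/L = 1.9295/1.9950 = 96.7%.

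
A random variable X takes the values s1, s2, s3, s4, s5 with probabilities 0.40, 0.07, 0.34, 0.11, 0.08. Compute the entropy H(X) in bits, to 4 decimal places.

1.9683 bits

H = −Σ pᵢ log₂ pᵢ.
−0.40·log₂(0.40) = 0.5288
−0.07·log₂(0.07) = 0.2686
−0.34·log₂(0.34) = 0.5292
−0.11·log₂(0.11) = 0.3503
−0.08·log₂(0.08) = 0.2915
Sum ≈ 1.9683 → 1.9683 bits.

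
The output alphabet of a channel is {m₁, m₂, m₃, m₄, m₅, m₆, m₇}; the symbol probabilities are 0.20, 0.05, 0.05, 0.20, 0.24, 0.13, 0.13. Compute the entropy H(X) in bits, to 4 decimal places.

H = −Σ pᵢ log₂ pᵢ.
−0.20·log₂(0.20) = 0.4644
−0.05·log₂(0.05) = 0.2161
−0.05·log₂(0.05) = 0.2161
−0.20·log₂(0.20) = 0.4644
−0.24·log₂(0.24) = 0.4941
−0.13·log₂(0.13) = 0.3826
−0.13·log₂(0.13) = 0.3826
Sum ≈ 2.6204 → 2.6204 bits.

2.6204 bits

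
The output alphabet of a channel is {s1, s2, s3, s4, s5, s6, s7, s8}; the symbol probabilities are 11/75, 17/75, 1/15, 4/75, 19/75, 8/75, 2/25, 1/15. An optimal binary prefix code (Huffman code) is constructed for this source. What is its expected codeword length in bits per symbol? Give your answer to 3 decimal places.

Repeatedly combine the two least-probable nodes; the expected code length is the sum of the merged weights.
merge 4/75 + 1/15 → 3/25
merge 1/15 + 2/25 → 11/75
merge 8/75 + 3/25 → 17/75
merge 11/75 + 11/75 → 22/75
merge 17/75 + 17/75 → 34/75
merge 19/75 + 22/75 → 41/75
merge 34/75 + 41/75 → 1
L = 3/25 + 11/75 + 17/75 + 22/75 + 34/75 + 41/75 + 1 = 209/75 ≈ 2.787 bits/symbol.

2.787 bits/symbol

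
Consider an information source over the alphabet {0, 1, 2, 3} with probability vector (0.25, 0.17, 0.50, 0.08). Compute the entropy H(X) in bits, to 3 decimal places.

H = −Σ pᵢ log₂ pᵢ.
−0.25·log₂(0.25) = 0.5000
−0.17·log₂(0.17) = 0.4346
−0.50·log₂(0.50) = 0.5000
−0.08·log₂(0.08) = 0.2915
Sum ≈ 1.7261 → 1.726 bits.

1.726 bits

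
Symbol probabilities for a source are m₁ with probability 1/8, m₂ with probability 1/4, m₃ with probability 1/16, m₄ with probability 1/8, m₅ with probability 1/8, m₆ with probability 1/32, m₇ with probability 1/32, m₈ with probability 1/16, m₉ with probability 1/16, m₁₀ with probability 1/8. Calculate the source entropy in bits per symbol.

3.0625 bits

Each probability is a power of 1/2, so log₂(1/p) is an integer.
H = Σ p·log₂(1/p) = 1/8·3 + 1/4·2 + 1/16·4 + 1/8·3 + 1/8·3 + 1/32·5 + 1/32·5 + 1/16·4 + 1/16·4 + 1/8·3 = 3.0625 bits.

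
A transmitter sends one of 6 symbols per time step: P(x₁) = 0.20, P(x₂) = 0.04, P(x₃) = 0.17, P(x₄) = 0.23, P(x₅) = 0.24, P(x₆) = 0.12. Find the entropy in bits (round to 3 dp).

H = −Σ pᵢ log₂ pᵢ.
−0.20·log₂(0.20) = 0.4644
−0.04·log₂(0.04) = 0.1858
−0.17·log₂(0.17) = 0.4346
−0.23·log₂(0.23) = 0.4877
−0.24·log₂(0.24) = 0.4941
−0.12·log₂(0.12) = 0.3671
Sum ≈ 2.4336 → 2.434 bits.

2.434 bits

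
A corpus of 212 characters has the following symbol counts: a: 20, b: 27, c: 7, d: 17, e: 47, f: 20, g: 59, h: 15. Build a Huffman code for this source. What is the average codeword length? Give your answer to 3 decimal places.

2.778 bits/symbol

Probabilities are the counts divided by 212.
Repeatedly combine the two least-probable nodes; the expected code length is the sum of the merged weights.
merge 7/212 + 15/212 → 11/106
merge 17/212 + 5/53 → 37/212
merge 5/53 + 11/106 → 21/106
merge 27/212 + 37/212 → 16/53
merge 21/106 + 47/212 → 89/212
merge 59/212 + 16/53 → 123/212
merge 89/212 + 123/212 → 1
L = 11/106 + 37/212 + 21/106 + 16/53 + 89/212 + 123/212 + 1 = 589/212 ≈ 2.778 bits/symbol.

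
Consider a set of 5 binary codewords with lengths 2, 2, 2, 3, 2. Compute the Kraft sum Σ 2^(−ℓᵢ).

With common denominator 2^3 = 8: Σ 2^(−ℓᵢ) = 2/8 + 2/8 + 2/8 + 1/8 + 2/8 = 9/8 = 1.125.

1.125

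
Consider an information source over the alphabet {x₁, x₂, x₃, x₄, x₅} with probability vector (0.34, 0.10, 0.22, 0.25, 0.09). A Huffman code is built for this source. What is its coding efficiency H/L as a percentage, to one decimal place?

Entropy H = −Σ p log₂ p ≈ 2.1546 bits.
Huffman merges: 9/100+1/10→19/100; 19/100+11/50→41/100; 1/4+17/50→59/100; 41/100+59/100→1. L = 219/100 ≈ 2.1900.
Efficiency = H/L = 2.1546/2.1900 = 98.4%.

98.4%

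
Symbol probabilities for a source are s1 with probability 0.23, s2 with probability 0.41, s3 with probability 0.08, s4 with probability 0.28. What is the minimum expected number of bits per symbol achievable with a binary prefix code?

1.9 bits/symbol

Repeatedly combine the two least-probable nodes; the expected code length is the sum of the merged weights.
merge 2/25 + 23/100 → 31/100
merge 7/25 + 31/100 → 59/100
merge 41/100 + 59/100 → 1
L = 31/100 + 59/100 + 1 = 19/10 = 1.9 bits/symbol.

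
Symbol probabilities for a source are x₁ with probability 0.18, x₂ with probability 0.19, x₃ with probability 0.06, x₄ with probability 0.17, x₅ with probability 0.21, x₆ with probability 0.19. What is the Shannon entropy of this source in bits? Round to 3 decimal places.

2.507 bits

H = −Σ pᵢ log₂ pᵢ.
−0.18·log₂(0.18) = 0.4453
−0.19·log₂(0.19) = 0.4552
−0.06·log₂(0.06) = 0.2435
−0.17·log₂(0.17) = 0.4346
−0.21·log₂(0.21) = 0.4728
−0.19·log₂(0.19) = 0.4552
Sum ≈ 2.5067 → 2.507 bits.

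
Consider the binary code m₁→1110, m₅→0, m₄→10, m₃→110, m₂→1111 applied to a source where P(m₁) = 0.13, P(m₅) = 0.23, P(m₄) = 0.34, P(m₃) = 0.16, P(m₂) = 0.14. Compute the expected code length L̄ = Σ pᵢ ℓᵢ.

2.47 bits/symbol

L̄ = Σ pᵢ·ℓᵢ = 0.13·4 + 0.23·1 + 0.34·2 + 0.16·3 + 0.14·4 = 2.47 bits/symbol.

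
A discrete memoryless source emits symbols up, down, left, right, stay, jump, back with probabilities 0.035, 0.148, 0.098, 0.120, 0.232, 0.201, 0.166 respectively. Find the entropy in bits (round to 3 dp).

H = −Σ pᵢ log₂ pᵢ.
−0.035·log₂(0.035) = 0.1693
−0.148·log₂(0.148) = 0.4079
−0.098·log₂(0.098) = 0.3284
−0.120·log₂(0.120) = 0.3671
−0.232·log₂(0.232) = 0.4890
−0.201·log₂(0.201) = 0.4653
−0.166·log₂(0.166) = 0.4301
Sum ≈ 2.6570 → 2.657 bits.

2.657 bits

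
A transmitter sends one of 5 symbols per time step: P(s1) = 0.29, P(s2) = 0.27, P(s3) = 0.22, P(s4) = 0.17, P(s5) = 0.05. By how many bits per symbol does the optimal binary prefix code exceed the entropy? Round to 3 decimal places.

Entropy H = −Σ p log₂ p ≈ 2.1592 bits.
Huffman merges: 1/20+17/100→11/50; 11/50+11/50→11/25; 27/100+29/100→14/25; 11/25+14/25→1. L = 111/50 ≈ 2.2200.
L − H = 2.2200 − 2.1592 = 0.061 bits.

0.061 bits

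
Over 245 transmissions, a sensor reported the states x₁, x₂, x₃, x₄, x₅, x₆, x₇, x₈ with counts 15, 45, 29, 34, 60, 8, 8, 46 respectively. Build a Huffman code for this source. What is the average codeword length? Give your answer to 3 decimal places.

2.759 bits/symbol

Probabilities are the counts divided by 245.
Repeatedly combine the two least-probable nodes; the expected code length is the sum of the merged weights.
merge 8/245 + 8/245 → 16/245
merge 3/49 + 16/245 → 31/245
merge 29/245 + 31/245 → 12/49
merge 34/245 + 9/49 → 79/245
merge 46/245 + 12/49 → 106/245
merge 12/49 + 79/245 → 139/245
merge 106/245 + 139/245 → 1
L = 16/245 + 31/245 + 12/49 + 79/245 + 106/245 + 139/245 + 1 = 676/245 ≈ 2.759 bits/symbol.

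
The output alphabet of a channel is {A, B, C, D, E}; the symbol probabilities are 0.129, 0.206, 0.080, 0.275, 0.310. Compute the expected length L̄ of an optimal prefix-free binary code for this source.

2.209 bits/symbol

Repeatedly combine the two least-probable nodes; the expected code length is the sum of the merged weights.
merge 2/25 + 129/1000 → 209/1000
merge 103/500 + 209/1000 → 83/200
merge 11/40 + 31/100 → 117/200
merge 83/200 + 117/200 → 1
L = 209/1000 + 83/200 + 117/200 + 1 = 2209/1000 = 2.209 bits/symbol.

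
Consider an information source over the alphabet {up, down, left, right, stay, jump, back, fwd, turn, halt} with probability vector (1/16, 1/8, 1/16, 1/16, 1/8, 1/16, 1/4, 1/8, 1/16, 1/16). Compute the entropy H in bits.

3.125 bits

Each probability is a power of 1/2, so log₂(1/p) is an integer.
H = Σ p·log₂(1/p) = 1/16·4 + 1/8·3 + 1/16·4 + 1/16·4 + 1/8·3 + 1/16·4 + 1/4·2 + 1/8·3 + 1/16·4 + 1/16·4 = 3.125 bits.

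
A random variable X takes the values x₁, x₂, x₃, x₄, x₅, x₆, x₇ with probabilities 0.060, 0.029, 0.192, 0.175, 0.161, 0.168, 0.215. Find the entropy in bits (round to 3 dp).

2.622 bits

H = −Σ pᵢ log₂ pᵢ.
−0.060·log₂(0.060) = 0.2435
−0.029·log₂(0.029) = 0.1481
−0.192·log₂(0.192) = 0.4571
−0.175·log₂(0.175) = 0.4401
−0.161·log₂(0.161) = 0.4242
−0.168·log₂(0.168) = 0.4323
−0.215·log₂(0.215) = 0.4768
Sum ≈ 2.6222 → 2.622 bits.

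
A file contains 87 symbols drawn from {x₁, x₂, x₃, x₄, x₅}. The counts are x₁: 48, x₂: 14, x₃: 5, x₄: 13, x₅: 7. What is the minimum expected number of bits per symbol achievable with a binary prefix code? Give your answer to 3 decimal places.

Probabilities are the counts divided by 87.
Repeatedly combine the two least-probable nodes; the expected code length is the sum of the merged weights.
merge 5/87 + 7/87 → 4/29
merge 4/29 + 13/87 → 25/87
merge 14/87 + 25/87 → 13/29
merge 13/29 + 16/29 → 1
L = 4/29 + 25/87 + 13/29 + 1 = 163/87 ≈ 1.874 bits/symbol.

1.874 bits/symbol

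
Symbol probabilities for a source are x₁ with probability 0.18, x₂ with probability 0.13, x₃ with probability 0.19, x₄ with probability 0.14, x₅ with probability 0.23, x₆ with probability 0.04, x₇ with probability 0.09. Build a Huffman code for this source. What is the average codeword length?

2.71 bits/symbol

Repeatedly combine the two least-probable nodes; the expected code length is the sum of the merged weights.
merge 1/25 + 9/100 → 13/100
merge 13/100 + 13/100 → 13/50
merge 7/50 + 9/50 → 8/25
merge 19/100 + 23/100 → 21/50
merge 13/50 + 8/25 → 29/50
merge 21/50 + 29/50 → 1
L = 13/100 + 13/50 + 8/25 + 21/50 + 29/50 + 1 = 271/100 = 2.71 bits/symbol.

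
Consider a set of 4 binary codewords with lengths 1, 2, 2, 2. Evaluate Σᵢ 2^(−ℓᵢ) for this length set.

With common denominator 2^2 = 4: Σ 2^(−ℓᵢ) = 2/4 + 1/4 + 1/4 + 1/4 = 5/4 = 1.25.

1.25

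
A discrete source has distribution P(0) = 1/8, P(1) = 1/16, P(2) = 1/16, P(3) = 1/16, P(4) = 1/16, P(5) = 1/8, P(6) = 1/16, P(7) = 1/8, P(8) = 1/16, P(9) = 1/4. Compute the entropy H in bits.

3.125 bits

Each probability is a power of 1/2, so log₂(1/p) is an integer.
H = Σ p·log₂(1/p) = 1/8·3 + 1/16·4 + 1/16·4 + 1/16·4 + 1/16·4 + 1/8·3 + 1/16·4 + 1/8·3 + 1/16·4 + 1/4·2 = 3.125 bits.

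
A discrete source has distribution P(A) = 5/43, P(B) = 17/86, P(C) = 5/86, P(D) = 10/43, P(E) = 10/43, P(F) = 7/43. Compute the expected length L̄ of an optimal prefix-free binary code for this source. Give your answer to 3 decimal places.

Repeatedly combine the two least-probable nodes; the expected code length is the sum of the merged weights.
merge 5/86 + 5/43 → 15/86
merge 7/43 + 15/86 → 29/86
merge 17/86 + 10/43 → 37/86
merge 10/43 + 29/86 → 49/86
merge 37/86 + 49/86 → 1
L = 15/86 + 29/86 + 37/86 + 49/86 + 1 = 108/43 ≈ 2.512 bits/symbol.

2.512 bits/symbol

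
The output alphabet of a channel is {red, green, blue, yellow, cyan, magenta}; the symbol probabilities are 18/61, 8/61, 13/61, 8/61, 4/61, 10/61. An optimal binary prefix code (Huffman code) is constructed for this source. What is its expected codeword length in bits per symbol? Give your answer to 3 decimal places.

2.492 bits/symbol

Repeatedly combine the two least-probable nodes; the expected code length is the sum of the merged weights.
merge 4/61 + 8/61 → 12/61
merge 8/61 + 10/61 → 18/61
merge 12/61 + 13/61 → 25/61
merge 18/61 + 18/61 → 36/61
merge 25/61 + 36/61 → 1
L = 12/61 + 18/61 + 25/61 + 36/61 + 1 = 152/61 ≈ 2.492 bits/symbol.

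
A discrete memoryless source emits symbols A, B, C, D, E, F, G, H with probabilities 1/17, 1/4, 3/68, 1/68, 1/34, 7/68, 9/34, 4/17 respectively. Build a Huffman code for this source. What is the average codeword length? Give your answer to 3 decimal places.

Repeatedly combine the two least-probable nodes; the expected code length is the sum of the merged weights.
merge 1/68 + 1/34 → 3/68
merge 3/68 + 3/68 → 3/34
merge 1/17 + 3/34 → 5/34
merge 7/68 + 5/34 → 1/4
merge 4/17 + 1/4 → 33/68
merge 1/4 + 9/34 → 35/68
merge 33/68 + 35/68 → 1
L = 3/68 + 3/34 + 5/34 + 1/4 + 33/68 + 35/68 + 1 = 43/17 ≈ 2.529 bits/symbol.

2.529 bits/symbol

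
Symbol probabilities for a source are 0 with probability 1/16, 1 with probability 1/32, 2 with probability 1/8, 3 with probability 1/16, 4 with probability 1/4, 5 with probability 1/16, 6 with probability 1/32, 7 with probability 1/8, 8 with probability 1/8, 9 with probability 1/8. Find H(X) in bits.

Each probability is a power of 1/2, so log₂(1/p) is an integer.
H = Σ p·log₂(1/p) = 1/16·4 + 1/32·5 + 1/8·3 + 1/16·4 + 1/4·2 + 1/16·4 + 1/32·5 + 1/8·3 + 1/8·3 + 1/8·3 = 3.0625 bits.

3.0625 bits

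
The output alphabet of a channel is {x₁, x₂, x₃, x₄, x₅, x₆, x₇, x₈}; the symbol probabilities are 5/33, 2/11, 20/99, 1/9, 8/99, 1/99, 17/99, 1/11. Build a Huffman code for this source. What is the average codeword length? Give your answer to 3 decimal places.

2.889 bits/symbol

Repeatedly combine the two least-probable nodes; the expected code length is the sum of the merged weights.
merge 1/99 + 8/99 → 1/11
merge 1/11 + 1/11 → 2/11
merge 1/9 + 5/33 → 26/99
merge 17/99 + 2/11 → 35/99
merge 2/11 + 20/99 → 38/99
merge 26/99 + 35/99 → 61/99
merge 38/99 + 61/99 → 1
L = 1/11 + 2/11 + 26/99 + 35/99 + 38/99 + 61/99 + 1 = 26/9 ≈ 2.889 bits/symbol.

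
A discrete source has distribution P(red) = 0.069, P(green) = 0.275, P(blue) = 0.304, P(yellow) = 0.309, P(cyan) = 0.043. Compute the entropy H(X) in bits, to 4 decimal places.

H = −Σ pᵢ log₂ pᵢ.
−0.069·log₂(0.069) = 0.2662
−0.275·log₂(0.275) = 0.5122
−0.304·log₂(0.304) = 0.5222
−0.309·log₂(0.309) = 0.5235
−0.043·log₂(0.043) = 0.1952
Sum ≈ 2.0193 → 2.0193 bits.

2.0193 bits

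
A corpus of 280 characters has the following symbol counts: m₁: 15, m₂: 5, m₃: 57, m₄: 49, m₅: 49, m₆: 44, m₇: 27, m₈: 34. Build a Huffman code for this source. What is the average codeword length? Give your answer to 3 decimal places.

Probabilities are the counts divided by 280.
Repeatedly combine the two least-probable nodes; the expected code length is the sum of the merged weights.
merge 1/56 + 3/56 → 1/14
merge 1/14 + 27/280 → 47/280
merge 17/140 + 11/70 → 39/140
merge 47/280 + 7/40 → 12/35
merge 7/40 + 57/280 → 53/140
merge 39/140 + 12/35 → 87/140
merge 53/140 + 87/140 → 1
L = 1/14 + 47/280 + 39/140 + 12/35 + 53/140 + 87/140 + 1 = 801/280 ≈ 2.861 bits/symbol.

2.861 bits/symbol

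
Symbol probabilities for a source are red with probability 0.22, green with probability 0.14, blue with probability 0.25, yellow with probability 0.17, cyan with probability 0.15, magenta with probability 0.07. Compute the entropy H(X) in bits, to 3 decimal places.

H = −Σ pᵢ log₂ pᵢ.
−0.22·log₂(0.22) = 0.4806
−0.14·log₂(0.14) = 0.3971
−0.25·log₂(0.25) = 0.5000
−0.17·log₂(0.17) = 0.4346
−0.15·log₂(0.15) = 0.4105
−0.07·log₂(0.07) = 0.2686
Sum ≈ 2.4914 → 2.491 bits.

2.491 bits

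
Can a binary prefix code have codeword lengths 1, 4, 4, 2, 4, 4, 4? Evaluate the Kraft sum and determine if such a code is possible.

With common denominator 2^4 = 16: Σ 2^(−ℓᵢ) = 8/16 + 1/16 + 1/16 + 4/16 + 1/16 + 1/16 + 1/16 = 17/16 = 1.0625.
Kraft's inequality requires Σ ≤ 1; here Σ = 1.0625 > 1, so no such prefix code exists.

1.0625; no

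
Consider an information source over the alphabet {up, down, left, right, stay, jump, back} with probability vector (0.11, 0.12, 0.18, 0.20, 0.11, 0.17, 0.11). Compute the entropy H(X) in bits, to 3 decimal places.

H = −Σ pᵢ log₂ pᵢ.
−0.11·log₂(0.11) = 0.3503
−0.12·log₂(0.12) = 0.3671
−0.18·log₂(0.18) = 0.4453
−0.20·log₂(0.20) = 0.4644
−0.11·log₂(0.11) = 0.3503
−0.17·log₂(0.17) = 0.4346
−0.11·log₂(0.11) = 0.3503
Sum ≈ 2.7622 → 2.762 bits.

2.762 bits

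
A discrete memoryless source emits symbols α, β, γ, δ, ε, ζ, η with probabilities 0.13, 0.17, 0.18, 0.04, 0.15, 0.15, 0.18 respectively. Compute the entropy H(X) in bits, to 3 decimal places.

H = −Σ pᵢ log₂ pᵢ.
−0.13·log₂(0.13) = 0.3826
−0.17·log₂(0.17) = 0.4346
−0.18·log₂(0.18) = 0.4453
−0.04·log₂(0.04) = 0.1858
−0.15·log₂(0.15) = 0.4105
−0.15·log₂(0.15) = 0.4105
−0.18·log₂(0.18) = 0.4453
Sum ≈ 2.7147 → 2.715 bits.

2.715 bits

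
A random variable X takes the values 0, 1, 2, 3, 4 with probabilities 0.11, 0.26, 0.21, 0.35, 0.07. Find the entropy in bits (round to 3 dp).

2.127 bits

H = −Σ pᵢ log₂ pᵢ.
−0.11·log₂(0.11) = 0.3503
−0.26·log₂(0.26) = 0.5053
−0.21·log₂(0.21) = 0.4728
−0.35·log₂(0.35) = 0.5301
−0.07·log₂(0.07) = 0.2686
Sum ≈ 2.1271 → 2.127 bits.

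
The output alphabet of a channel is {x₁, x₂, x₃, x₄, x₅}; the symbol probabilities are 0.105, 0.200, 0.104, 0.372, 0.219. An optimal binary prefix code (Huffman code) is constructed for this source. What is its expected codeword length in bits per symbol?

2.209 bits/symbol

Repeatedly combine the two least-probable nodes; the expected code length is the sum of the merged weights.
merge 13/125 + 21/200 → 209/1000
merge 1/5 + 209/1000 → 409/1000
merge 219/1000 + 93/250 → 591/1000
merge 409/1000 + 591/1000 → 1
L = 209/1000 + 409/1000 + 591/1000 + 1 = 2209/1000 = 2.209 bits/symbol.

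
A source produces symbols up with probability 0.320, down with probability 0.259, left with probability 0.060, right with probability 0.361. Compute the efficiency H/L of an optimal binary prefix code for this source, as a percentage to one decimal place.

Entropy H = −Σ p log₂ p ≈ 1.8050 bits.
Huffman merges: 3/50+259/1000→319/1000; 319/1000+8/25→639/1000; 361/1000+639/1000→1. L = 979/500 ≈ 1.9580.
Efficiency = H/L = 1.8050/1.9580 = 92.2%.

92.2%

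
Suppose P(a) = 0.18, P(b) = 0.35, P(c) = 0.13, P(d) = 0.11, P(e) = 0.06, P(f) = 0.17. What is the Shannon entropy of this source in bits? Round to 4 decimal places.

2.3865 bits

H = −Σ pᵢ log₂ pᵢ.
−0.18·log₂(0.18) = 0.4453
−0.35·log₂(0.35) = 0.5301
−0.13·log₂(0.13) = 0.3826
−0.11·log₂(0.11) = 0.3503
−0.06·log₂(0.06) = 0.2435
−0.17·log₂(0.17) = 0.4346
Sum ≈ 2.3865 → 2.3865 bits.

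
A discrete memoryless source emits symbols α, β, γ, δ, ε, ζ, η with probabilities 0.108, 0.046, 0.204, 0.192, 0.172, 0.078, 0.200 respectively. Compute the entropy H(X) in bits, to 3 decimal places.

2.664 bits

H = −Σ pᵢ log₂ pᵢ.
−0.108·log₂(0.108) = 0.3468
−0.046·log₂(0.046) = 0.2043
−0.204·log₂(0.204) = 0.4678
−0.192·log₂(0.192) = 0.4571
−0.172·log₂(0.172) = 0.4368
−0.078·log₂(0.078) = 0.2871
−0.200·log₂(0.200) = 0.4644
Sum ≈ 2.6643 → 2.664 bits.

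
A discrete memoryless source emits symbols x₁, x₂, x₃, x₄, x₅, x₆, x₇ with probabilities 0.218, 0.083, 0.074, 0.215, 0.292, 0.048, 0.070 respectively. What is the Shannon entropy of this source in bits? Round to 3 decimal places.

2.529 bits

H = −Σ pᵢ log₂ pᵢ.
−0.218·log₂(0.218) = 0.4791
−0.083·log₂(0.083) = 0.2980
−0.074·log₂(0.074) = 0.2780
−0.215·log₂(0.215) = 0.4768
−0.292·log₂(0.292) = 0.5186
−0.048·log₂(0.048) = 0.2103
−0.070·log₂(0.070) = 0.2686
Sum ≈ 2.5293 → 2.529 bits.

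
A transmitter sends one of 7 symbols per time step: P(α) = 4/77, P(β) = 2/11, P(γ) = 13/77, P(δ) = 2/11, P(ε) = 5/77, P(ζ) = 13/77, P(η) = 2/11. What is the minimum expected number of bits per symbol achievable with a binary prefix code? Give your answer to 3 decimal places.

2.753 bits/symbol

Repeatedly combine the two least-probable nodes; the expected code length is the sum of the merged weights.
merge 4/77 + 5/77 → 9/77
merge 9/77 + 13/77 → 2/7
merge 13/77 + 2/11 → 27/77
merge 2/11 + 2/11 → 4/11
merge 2/7 + 27/77 → 7/11
merge 4/11 + 7/11 → 1
L = 9/77 + 2/7 + 27/77 + 4/11 + 7/11 + 1 = 212/77 ≈ 2.753 bits/symbol.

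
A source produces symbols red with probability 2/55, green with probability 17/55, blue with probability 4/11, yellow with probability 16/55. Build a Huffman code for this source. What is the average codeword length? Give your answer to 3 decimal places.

Repeatedly combine the two least-probable nodes; the expected code length is the sum of the merged weights.
merge 2/55 + 16/55 → 18/55
merge 17/55 + 18/55 → 7/11
merge 4/11 + 7/11 → 1
L = 18/55 + 7/11 + 1 = 108/55 ≈ 1.964 bits/symbol.

1.964 bits/symbol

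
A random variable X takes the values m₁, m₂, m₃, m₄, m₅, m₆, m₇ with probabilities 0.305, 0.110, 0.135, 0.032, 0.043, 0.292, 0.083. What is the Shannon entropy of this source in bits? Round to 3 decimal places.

2.434 bits

H = −Σ pᵢ log₂ pᵢ.
−0.305·log₂(0.305) = 0.5225
−0.110·log₂(0.110) = 0.3503
−0.135·log₂(0.135) = 0.3900
−0.032·log₂(0.032) = 0.1589
−0.043·log₂(0.043) = 0.1952
−0.292·log₂(0.292) = 0.5186
−0.083·log₂(0.083) = 0.2980
Sum ≈ 2.4335 → 2.434 bits.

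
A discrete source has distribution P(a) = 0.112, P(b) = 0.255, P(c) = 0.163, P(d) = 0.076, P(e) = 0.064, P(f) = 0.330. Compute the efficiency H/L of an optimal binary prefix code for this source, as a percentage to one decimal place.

98.1%

Entropy H = −Σ p log₂ p ≈ 2.3472 bits.
Huffman merges: 8/125+19/250→7/50; 14/125+7/50→63/250; 163/1000+63/250→83/200; 51/200+33/100→117/200; 83/200+117/200→1. L = 299/125 ≈ 2.3920.
Efficiency = H/L = 2.3472/2.3920 = 98.1%.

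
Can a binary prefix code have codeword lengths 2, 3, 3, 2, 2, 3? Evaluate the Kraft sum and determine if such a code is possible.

With common denominator 2^3 = 8: Σ 2^(−ℓᵢ) = 2/8 + 1/8 + 1/8 + 2/8 + 2/8 + 1/8 = 9/8 = 1.125.
Kraft's inequality requires Σ ≤ 1; here Σ = 1.125 > 1, so no such prefix code exists.

1.125; no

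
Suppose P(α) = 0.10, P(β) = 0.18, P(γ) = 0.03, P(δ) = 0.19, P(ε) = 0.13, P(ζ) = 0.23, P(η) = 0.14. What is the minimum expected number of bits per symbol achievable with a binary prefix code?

2.71 bits/symbol

Repeatedly combine the two least-probable nodes; the expected code length is the sum of the merged weights.
merge 3/100 + 1/10 → 13/100
merge 13/100 + 13/100 → 13/50
merge 7/50 + 9/50 → 8/25
merge 19/100 + 23/100 → 21/50
merge 13/50 + 8/25 → 29/50
merge 21/50 + 29/50 → 1
L = 13/100 + 13/50 + 8/25 + 21/50 + 29/50 + 1 = 271/100 = 2.71 bits/symbol.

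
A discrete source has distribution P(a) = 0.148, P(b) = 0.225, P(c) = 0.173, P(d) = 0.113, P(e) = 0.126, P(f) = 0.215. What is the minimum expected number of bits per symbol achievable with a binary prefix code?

Repeatedly combine the two least-probable nodes; the expected code length is the sum of the merged weights.
merge 113/1000 + 63/500 → 239/1000
merge 37/250 + 173/1000 → 321/1000
merge 43/200 + 9/40 → 11/25
merge 239/1000 + 321/1000 → 14/25
merge 11/25 + 14/25 → 1
L = 239/1000 + 321/1000 + 11/25 + 14/25 + 1 = 64/25 = 2.56 bits/symbol.

2.56 bits/symbol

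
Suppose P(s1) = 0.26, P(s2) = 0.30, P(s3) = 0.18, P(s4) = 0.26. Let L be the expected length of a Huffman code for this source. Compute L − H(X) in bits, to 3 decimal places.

Entropy H = −Σ p log₂ p ≈ 1.9770 bits.
Huffman merges: 9/50+13/50→11/25; 13/50+3/10→14/25; 11/25+14/25→1. L = 2 ≈ 2.0000.
L − H = 2.0000 − 1.9770 = 0.023 bits.

0.023 bits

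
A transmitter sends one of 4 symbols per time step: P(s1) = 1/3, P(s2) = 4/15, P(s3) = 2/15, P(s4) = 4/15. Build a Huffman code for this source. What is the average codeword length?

Repeatedly combine the two least-probable nodes; the expected code length is the sum of the merged weights.
merge 2/15 + 4/15 → 2/5
merge 4/15 + 1/3 → 3/5
merge 2/5 + 3/5 → 1
L = 2/5 + 3/5 + 1 = 2 bits/symbol.

2 bits/symbol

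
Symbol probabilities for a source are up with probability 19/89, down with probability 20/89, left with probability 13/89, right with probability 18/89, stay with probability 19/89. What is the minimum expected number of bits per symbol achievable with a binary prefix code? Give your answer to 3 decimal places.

Repeatedly combine the two least-probable nodes; the expected code length is the sum of the merged weights.
merge 13/89 + 18/89 → 31/89
merge 19/89 + 19/89 → 38/89
merge 20/89 + 31/89 → 51/89
merge 38/89 + 51/89 → 1
L = 31/89 + 38/89 + 51/89 + 1 = 209/89 ≈ 2.348 bits/symbol.

2.348 bits/symbol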